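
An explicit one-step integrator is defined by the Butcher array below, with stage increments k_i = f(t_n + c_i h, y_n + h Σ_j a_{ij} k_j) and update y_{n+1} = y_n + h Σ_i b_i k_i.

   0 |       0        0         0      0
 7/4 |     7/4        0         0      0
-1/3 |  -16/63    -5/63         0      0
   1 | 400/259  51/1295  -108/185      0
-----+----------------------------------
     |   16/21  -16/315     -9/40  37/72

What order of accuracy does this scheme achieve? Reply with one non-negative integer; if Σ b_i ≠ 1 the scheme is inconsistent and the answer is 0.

b = (16/21, -16/315, -9/40, 37/72)
c = (0, 7/4, -1/3, 1)
Ac = (0, 0, -5/36, 39/148)
Σ b_i: 16/21·1 + (-16/315)·1 + (-9/40)·1 + 37/72·1 = 1 ✓
b·c: (-16/315)·7/4 + (-9/40)·(-1/3) + 37/72·1 = 1/2 ✓
b·c²: (-16/315)·49/16 + (-9/40)·1/9 + 37/72·1 = 1/3 ✓
b·Ac: (-9/40)·(-5/36) + 37/72·39/148 = 1/6 ✓
b·c³: (-16/315)·343/64 + (-9/40)·(-1/27) + 37/72·1 = 1/4 ✓
b·(c∘Ac): (-9/40)·5/108 + 37/72·39/148 = 1/8 ✓
b·Ac²: (-9/40)·(-35/144) + 37/72·33/592 = 1/12 ✓
b·A²c: 37/72·3/37 = 1/24 ✓; 4 stages ⇒ order 4.

4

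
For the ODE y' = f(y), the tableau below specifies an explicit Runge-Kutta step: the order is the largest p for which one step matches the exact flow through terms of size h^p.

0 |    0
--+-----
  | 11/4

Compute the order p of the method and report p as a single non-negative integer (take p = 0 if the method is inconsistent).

b = (11/4)
c = (0)
Σ b_i: 11/4·1 = 11/4 ≠ 1 ⇒ order 0.

0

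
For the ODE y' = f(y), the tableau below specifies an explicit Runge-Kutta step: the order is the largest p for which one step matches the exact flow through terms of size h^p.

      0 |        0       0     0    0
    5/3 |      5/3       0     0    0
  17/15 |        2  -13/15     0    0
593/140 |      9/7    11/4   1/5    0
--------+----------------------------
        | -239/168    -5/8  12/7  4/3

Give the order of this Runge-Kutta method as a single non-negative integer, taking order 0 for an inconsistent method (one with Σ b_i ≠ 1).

1

b = (-239/168, -5/8, 12/7, 4/3)
c = (0, 5/3, 17/15, 593/140)
Ac = (0, 0, -13/9, 481/100)
Σ b_i: (-239/168)·1 + (-5/8)·1 + 12/7·1 + 4/3·1 = 1 ✓
b·c: (-5/8)·5/3 + 12/7·17/15 + 4/3·593/140 = 5501/840 ≠ 1/2 ⇒ order 1.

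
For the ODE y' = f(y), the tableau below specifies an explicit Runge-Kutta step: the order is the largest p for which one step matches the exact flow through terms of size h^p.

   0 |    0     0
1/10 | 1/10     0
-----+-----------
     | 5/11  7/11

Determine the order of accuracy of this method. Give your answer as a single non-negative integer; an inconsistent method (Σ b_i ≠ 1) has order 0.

0

b = (5/11, 7/11)
c = (0, 1/10)
Σ b_i: 5/11·1 + 7/11·1 = 12/11 ≠ 1 ⇒ order 0.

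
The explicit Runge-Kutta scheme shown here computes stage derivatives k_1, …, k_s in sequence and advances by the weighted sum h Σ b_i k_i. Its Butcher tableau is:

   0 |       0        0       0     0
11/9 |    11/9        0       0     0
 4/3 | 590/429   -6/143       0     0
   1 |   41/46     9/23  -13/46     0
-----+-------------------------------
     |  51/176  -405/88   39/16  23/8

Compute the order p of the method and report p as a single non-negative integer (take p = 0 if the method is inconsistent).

4

b = (51/176, -405/88, 39/16, 23/8)
c = (0, 11/9, 4/3, 1)
Ac = (0, 0, -2/39, 7/69)
Σ b_i: 51/176·1 + (-405/88)·1 + 39/16·1 + 23/8·1 = 1 ✓
b·c: (-405/88)·11/9 + 39/16·4/3 + 23/8·1 = 1/2 ✓
b·c²: (-405/88)·121/81 + 39/16·16/9 + 23/8·1 = 1/3 ✓
b·Ac: 39/16·(-2/39) + 23/8·7/69 = 1/6 ✓
b·c³: (-405/88)·1331/729 + 39/16·64/27 + 23/8·1 = 1/4 ✓
b·(c∘Ac): 39/16·(-8/117) + 23/8·7/69 = 1/8 ✓
b·Ac²: 39/16·(-22/351) + 23/8·17/207 = 1/12 ✓
b·A²c: 23/8·1/69 = 1/24 ✓; 4 stages ⇒ order 4.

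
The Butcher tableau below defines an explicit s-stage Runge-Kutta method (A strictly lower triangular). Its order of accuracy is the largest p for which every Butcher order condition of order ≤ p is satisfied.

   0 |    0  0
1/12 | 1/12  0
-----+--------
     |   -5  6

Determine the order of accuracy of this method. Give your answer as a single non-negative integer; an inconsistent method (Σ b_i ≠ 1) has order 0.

b = (-5, 6)
c = (0, 1/12)
Σ b_i: (-5)·1 + 6·1 = 1 ✓
b·c: 6·1/12 = 1/2 ✓; 2 stages ⇒ order 2.

2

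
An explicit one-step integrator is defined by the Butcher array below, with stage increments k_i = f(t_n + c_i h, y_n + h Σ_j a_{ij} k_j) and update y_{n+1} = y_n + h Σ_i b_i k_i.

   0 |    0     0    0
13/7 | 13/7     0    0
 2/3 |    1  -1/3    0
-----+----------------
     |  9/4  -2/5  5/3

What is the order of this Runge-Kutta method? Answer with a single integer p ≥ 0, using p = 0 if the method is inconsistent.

0

b = (9/4, -2/5, 5/3)
c = (0, 13/7, 2/3)
Ac = (0, 0, -13/21)
Σ b_i: 9/4·1 + (-2/5)·1 + 5/3·1 = 211/60 ≠ 1 ⇒ order 0.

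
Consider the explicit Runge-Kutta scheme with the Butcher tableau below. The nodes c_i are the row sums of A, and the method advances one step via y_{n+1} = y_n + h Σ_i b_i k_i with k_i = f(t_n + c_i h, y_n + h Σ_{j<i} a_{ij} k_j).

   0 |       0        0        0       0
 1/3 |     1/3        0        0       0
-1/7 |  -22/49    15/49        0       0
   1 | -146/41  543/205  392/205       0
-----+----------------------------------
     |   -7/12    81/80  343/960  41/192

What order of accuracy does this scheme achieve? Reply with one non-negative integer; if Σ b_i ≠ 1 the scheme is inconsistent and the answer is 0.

4

b = (-7/12, 81/80, 343/960, 41/192)
c = (0, 1/3, -1/7, 1)
Ac = (0, 0, 5/49, 25/41)
Σ b_i: (-7/12)·1 + 81/80·1 + 343/960·1 + 41/192·1 = 1 ✓
b·c: 81/80·1/3 + 343/960·(-1/7) + 41/192·1 = 1/2 ✓
b·c²: 81/80·1/9 + 343/960·1/49 + 41/192·1 = 1/3 ✓
b·Ac: 343/960·5/49 + 41/192·25/41 = 1/6 ✓
b·c³: 81/80·1/27 + 343/960·(-1/343) + 41/192·1 = 1/4 ✓
b·(c∘Ac): 343/960·(-5/343) + 41/192·25/41 = 1/8 ✓
b·Ac²: 343/960·5/147 + 41/192·1/3 = 1/12 ✓
b·A²c: 41/192·8/41 = 1/24 ✓; 4 stages ⇒ order 4.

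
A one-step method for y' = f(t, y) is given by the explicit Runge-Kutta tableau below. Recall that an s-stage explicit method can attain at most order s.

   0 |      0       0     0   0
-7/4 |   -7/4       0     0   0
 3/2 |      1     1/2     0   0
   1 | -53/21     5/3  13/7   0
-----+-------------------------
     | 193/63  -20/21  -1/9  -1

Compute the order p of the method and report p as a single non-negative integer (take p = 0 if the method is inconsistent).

b = (193/63, -20/21, -1/9, -1)
c = (0, -7/4, 3/2, 1)
Ac = (0, 0, -7/8, -11/84)
Σ b_i: 193/63·1 + (-20/21)·1 + (-1/9)·1 + (-1)·1 = 1 ✓
b·c: (-20/21)·(-7/4) + (-1/9)·3/2 + (-1)·1 = 1/2 ✓
b·c²: (-20/21)·49/16 + (-1/9)·9/4 + (-1)·1 = -25/6 ≠ 1/3 ⇒ order 2.
b·Ac: (-1/9)·(-7/8) + (-1)·(-11/84) = 115/504 ≠ 1/6

2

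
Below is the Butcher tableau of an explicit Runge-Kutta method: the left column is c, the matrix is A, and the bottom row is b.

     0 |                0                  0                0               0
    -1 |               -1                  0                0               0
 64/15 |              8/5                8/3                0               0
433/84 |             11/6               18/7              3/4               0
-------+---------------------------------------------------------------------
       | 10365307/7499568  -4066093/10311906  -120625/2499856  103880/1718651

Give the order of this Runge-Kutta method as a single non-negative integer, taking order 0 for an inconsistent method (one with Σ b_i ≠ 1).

b = (10365307/7499568, -4066093/10311906, -120625/2499856, 103880/1718651)
c = (0, -1, 64/15, 433/84)
Ac = (0, 0, -8/3, 22/35)
Σ b_i: 10365307/7499568·1 + (-4066093/10311906)·1 + (-120625/2499856)·1 + 103880/1718651·1 = 1 ✓
b·c: (-4066093/10311906)·(-1) + (-120625/2499856)·64/15 + 103880/1718651·433/84 = 1/2 ✓
b·c²: (-4066093/10311906)·1 + (-120625/2499856)·4096/225 + 103880/1718651·187489/7056 = 1/3 ✓
b·Ac: (-120625/2499856)·(-8/3) + 103880/1718651·22/35 = 1/6 ✓
b·c³: (-4066093/10311906)·(-1) + (-120625/2499856)·262144/3375 + 103880/1718651·81182737/592704 = 1163525071/236236392 ≠ 1/4 ⇒ order 3.
b·(c∘Ac): (-120625/2499856)·(-512/45) + 103880/1718651·4763/1470 = 1047388/1406169 ≠ 1/8
b·Ac²: (-120625/2499856)·8/3 + 103880/1718651·8518/525 = 43928473/51559530 ≠ 1/12
b·A²c: 103880/1718651·(-2) = -207760/1718651 ≠ 1/24

3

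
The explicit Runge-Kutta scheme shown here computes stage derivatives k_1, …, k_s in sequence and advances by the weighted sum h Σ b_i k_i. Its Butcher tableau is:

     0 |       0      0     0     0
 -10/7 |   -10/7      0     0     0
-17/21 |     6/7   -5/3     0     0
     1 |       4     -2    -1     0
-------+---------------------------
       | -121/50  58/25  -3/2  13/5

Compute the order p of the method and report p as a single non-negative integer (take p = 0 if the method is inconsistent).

b = (-121/50, 58/25, -3/2, 13/5)
c = (0, -10/7, -17/21, 1)
Ac = (0, 0, 50/21, 11/3)
Σ b_i: (-121/50)·1 + 58/25·1 + (-3/2)·1 + 13/5·1 = 1 ✓
b·c: 58/25·(-10/7) + (-3/2)·(-17/21) + 13/5·1 = 1/2 ✓
b·c²: 58/25·100/49 + (-3/2)·289/441 + 13/5·1 = 9337/1470 ≠ 1/3 ⇒ order 2.
b·Ac: (-3/2)·50/21 + 13/5·11/3 = 626/105 ≠ 1/6

2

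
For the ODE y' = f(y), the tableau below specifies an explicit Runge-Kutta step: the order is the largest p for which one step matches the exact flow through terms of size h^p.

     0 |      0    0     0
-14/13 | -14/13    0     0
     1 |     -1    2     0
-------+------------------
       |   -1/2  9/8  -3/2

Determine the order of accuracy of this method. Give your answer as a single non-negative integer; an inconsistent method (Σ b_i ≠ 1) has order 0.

0

b = (-1/2, 9/8, -3/2)
c = (0, -14/13, 1)
Ac = (0, 0, -28/13)
Σ b_i: (-1/2)·1 + 9/8·1 + (-3/2)·1 = -7/8 ≠ 1 ⇒ order 0.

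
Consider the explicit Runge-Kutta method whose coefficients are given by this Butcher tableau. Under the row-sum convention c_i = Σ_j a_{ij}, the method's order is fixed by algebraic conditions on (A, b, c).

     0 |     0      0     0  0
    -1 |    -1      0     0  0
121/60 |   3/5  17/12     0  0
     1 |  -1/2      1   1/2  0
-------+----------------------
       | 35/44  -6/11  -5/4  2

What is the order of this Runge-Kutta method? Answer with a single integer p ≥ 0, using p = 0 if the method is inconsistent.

b = (35/44, -6/11, -5/4, 2)
c = (0, -1, 121/60, 1)
Ac = (0, 0, -17/12, 1/120)
Σ b_i: 35/44·1 + (-6/11)·1 + (-5/4)·1 + 2·1 = 1 ✓
b·c: (-6/11)·(-1) + (-5/4)·121/60 + 2·1 = 13/528 ≠ 1/2 ⇒ order 1.

1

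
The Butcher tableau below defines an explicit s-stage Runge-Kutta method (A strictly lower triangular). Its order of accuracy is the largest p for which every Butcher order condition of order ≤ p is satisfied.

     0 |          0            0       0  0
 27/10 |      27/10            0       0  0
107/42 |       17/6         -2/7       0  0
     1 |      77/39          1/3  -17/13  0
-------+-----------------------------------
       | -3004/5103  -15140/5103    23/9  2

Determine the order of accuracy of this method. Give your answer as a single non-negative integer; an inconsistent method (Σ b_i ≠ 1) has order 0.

b = (-3004/5103, -15140/5103, 23/9, 2)
c = (0, 27/10, 107/42, 1)
Ac = (0, 0, -27/35, -3319/1365)
Σ b_i: (-3004/5103)·1 + (-15140/5103)·1 + 23/9·1 + 2·1 = 1 ✓
b·c: (-15140/5103)·27/10 + 23/9·107/42 + 2·1 = 1/2 ✓
b·c²: (-15140/5103)·729/100 + 23/9·11449/1764 + 2·1 = -241481/79380 ≠ 1/3 ⇒ order 2.
b·Ac: 23/9·(-27/35) + 2·(-3319/1365) = -9329/1365 ≠ 1/6

2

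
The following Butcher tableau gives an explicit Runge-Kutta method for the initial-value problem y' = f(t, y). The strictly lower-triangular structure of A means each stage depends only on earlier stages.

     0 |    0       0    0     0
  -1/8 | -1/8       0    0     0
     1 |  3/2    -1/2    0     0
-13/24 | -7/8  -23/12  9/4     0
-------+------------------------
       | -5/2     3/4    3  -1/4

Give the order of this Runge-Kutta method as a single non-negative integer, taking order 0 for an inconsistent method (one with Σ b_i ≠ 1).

b = (-5/2, 3/4, 3, -1/4)
c = (0, -1/8, 1, -13/24)
Ac = (0, 0, 1/16, 239/96)
Σ b_i: (-5/2)·1 + 3/4·1 + 3·1 + (-1/4)·1 = 1 ✓
b·c: 3/4·(-1/8) + 3·1 + (-1/4)·(-13/24) = 73/24 ≠ 1/2 ⇒ order 1.

1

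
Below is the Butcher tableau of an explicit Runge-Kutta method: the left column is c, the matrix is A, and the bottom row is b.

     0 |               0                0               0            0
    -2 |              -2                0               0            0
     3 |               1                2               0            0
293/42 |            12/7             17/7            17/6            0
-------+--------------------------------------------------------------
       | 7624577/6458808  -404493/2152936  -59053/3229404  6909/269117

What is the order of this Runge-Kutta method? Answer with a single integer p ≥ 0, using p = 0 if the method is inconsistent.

b = (7624577/6458808, -404493/2152936, -59053/3229404, 6909/269117)
c = (0, -2, 3, 293/42)
Ac = (0, 0, -4, 51/14)
Σ b_i: 7624577/6458808·1 + (-404493/2152936)·1 + (-59053/3229404)·1 + 6909/269117·1 = 1 ✓
b·c: (-404493/2152936)·(-2) + (-59053/3229404)·3 + 6909/269117·293/42 = 1/2 ✓
b·c²: (-404493/2152936)·4 + (-59053/3229404)·9 + 6909/269117·85849/1764 = 1/3 ✓
b·Ac: (-59053/3229404)·(-4) + 6909/269117·51/14 = 1/6 ✓
b·c³: (-404493/2152936)·(-8) + (-59053/3229404)·27 + 6909/269117·25153757/74088 = 1319124949/135634968 ≠ 1/4 ⇒ order 3.
b·(c∘Ac): (-59053/3229404)·(-12) + 6909/269117·4981/196 = 938533/1076468 ≠ 1/8
b·Ac²: (-59053/3229404)·8 + 6909/269117·493/14 = 1223561/1614702 ≠ 1/12
b·A²c: 6909/269117·(-34/3) = -78302/269117 ≠ 1/24

3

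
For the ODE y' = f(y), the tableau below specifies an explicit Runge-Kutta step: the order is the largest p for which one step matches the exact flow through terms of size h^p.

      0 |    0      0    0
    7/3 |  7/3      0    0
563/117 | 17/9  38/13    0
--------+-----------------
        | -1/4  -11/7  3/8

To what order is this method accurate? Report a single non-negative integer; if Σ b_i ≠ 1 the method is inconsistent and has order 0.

b = (-1/4, -11/7, 3/8)
c = (0, 7/3, 563/117)
Ac = (0, 0, 266/39)
Σ b_i: (-1/4)·1 + (-11/7)·1 + 3/8·1 = -81/56 ≠ 1 ⇒ order 0.

0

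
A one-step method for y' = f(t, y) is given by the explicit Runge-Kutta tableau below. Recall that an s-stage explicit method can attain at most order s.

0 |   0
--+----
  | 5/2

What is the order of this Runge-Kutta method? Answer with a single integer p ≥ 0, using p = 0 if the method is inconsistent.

0

b = (5/2)
c = (0)
Σ b_i: 5/2·1 = 5/2 ≠ 1 ⇒ order 0.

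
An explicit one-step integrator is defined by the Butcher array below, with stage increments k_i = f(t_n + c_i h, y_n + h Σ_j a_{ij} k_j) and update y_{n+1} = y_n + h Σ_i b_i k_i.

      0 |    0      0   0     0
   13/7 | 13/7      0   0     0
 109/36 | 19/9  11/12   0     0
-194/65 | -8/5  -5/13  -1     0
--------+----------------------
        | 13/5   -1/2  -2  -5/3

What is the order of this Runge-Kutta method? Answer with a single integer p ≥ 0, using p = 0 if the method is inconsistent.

0

b = (13/5, -1/2, -2, -5/3)
c = (0, 13/7, 109/36, -194/65)
Ac = (0, 0, 143/84, -943/252)
Σ b_i: 13/5·1 + (-1/2)·1 + (-2)·1 + (-5/3)·1 = -47/30 ≠ 1 ⇒ order 0.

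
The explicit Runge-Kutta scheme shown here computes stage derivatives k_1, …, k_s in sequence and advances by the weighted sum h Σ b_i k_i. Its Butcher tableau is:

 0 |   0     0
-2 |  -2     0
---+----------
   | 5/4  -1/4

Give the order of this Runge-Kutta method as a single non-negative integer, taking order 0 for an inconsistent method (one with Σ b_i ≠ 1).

b = (5/4, -1/4)
c = (0, -2)
Σ b_i: 5/4·1 + (-1/4)·1 = 1 ✓
b·c: (-1/4)·(-2) = 1/2 ✓; 2 stages ⇒ order 2.

2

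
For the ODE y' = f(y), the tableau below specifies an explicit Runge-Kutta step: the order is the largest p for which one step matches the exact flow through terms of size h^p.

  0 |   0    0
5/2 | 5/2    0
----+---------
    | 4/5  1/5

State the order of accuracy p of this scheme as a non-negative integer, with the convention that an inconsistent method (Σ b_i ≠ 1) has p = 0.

2

b = (4/5, 1/5)
c = (0, 5/2)
Σ b_i: 4/5·1 + 1/5·1 = 1 ✓
b·c: 1/5·5/2 = 1/2 ✓; 2 stages ⇒ order 2.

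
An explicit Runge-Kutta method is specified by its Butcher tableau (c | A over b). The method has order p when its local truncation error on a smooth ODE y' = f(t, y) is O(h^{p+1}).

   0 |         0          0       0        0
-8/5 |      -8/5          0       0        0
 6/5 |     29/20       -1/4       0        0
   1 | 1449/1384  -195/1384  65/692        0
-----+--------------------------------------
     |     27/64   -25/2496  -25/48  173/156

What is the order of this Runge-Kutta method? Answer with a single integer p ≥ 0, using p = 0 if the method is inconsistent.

b = (27/64, -25/2496, -25/48, 173/156)
c = (0, -8/5, 6/5, 1)
Ac = (0, 0, 2/5, 117/346)
Σ b_i: 27/64·1 + (-25/2496)·1 + (-25/48)·1 + 173/156·1 = 1 ✓
b·c: (-25/2496)·(-8/5) + (-25/48)·6/5 + 173/156·1 = 1/2 ✓
b·c²: (-25/2496)·64/25 + (-25/48)·36/25 + 173/156·1 = 1/3 ✓
b·Ac: (-25/48)·2/5 + 173/156·117/346 = 1/6 ✓
b·c³: (-25/2496)·(-512/125) + (-25/48)·216/125 + 173/156·1 = 1/4 ✓
b·(c∘Ac): (-25/48)·12/25 + 173/156·117/346 = 1/8 ✓
b·Ac²: (-25/48)·(-16/25) + 173/156·(-39/173) = 1/12 ✓
b·A²c: 173/156·13/346 = 1/24 ✓; 4 stages ⇒ order 4.

4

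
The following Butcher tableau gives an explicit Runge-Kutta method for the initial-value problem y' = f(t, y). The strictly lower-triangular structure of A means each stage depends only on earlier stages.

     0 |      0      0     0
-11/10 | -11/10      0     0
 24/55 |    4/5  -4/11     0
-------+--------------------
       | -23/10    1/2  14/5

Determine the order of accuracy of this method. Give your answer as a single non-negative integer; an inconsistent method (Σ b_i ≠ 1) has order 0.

1

b = (-23/10, 1/2, 14/5)
c = (0, -11/10, 24/55)
Ac = (0, 0, 2/5)
Σ b_i: (-23/10)·1 + 1/2·1 + 14/5·1 = 1 ✓
b·c: 1/2·(-11/10) + 14/5·24/55 = 739/1100 ≠ 1/2 ⇒ order 1.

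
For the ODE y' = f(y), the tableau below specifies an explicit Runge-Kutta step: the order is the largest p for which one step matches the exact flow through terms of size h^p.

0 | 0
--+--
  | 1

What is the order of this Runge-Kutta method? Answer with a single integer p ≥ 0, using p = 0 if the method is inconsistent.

b = (1)
c = (0)
Σ b_i: 1·1 = 1 ✓; 1 stage ⇒ order 1.

1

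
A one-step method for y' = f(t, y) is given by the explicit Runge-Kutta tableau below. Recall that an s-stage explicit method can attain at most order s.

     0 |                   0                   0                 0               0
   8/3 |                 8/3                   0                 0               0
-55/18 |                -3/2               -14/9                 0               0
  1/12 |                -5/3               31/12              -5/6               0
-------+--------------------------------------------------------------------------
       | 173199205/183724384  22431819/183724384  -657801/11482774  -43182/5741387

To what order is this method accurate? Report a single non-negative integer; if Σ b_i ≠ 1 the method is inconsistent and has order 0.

3

b = (173199205/183724384, 22431819/183724384, -657801/11482774, -43182/5741387)
c = (0, 8/3, -55/18, 1/12)
Ac = (0, 0, -112/27, 1019/108)
Σ b_i: 173199205/183724384·1 + 22431819/183724384·1 + (-657801/11482774)·1 + (-43182/5741387)·1 = 1 ✓
b·c: 22431819/183724384·8/3 + (-657801/11482774)·(-55/18) + (-43182/5741387)·1/12 = 1/2 ✓
b·c²: 22431819/183724384·64/9 + (-657801/11482774)·3025/324 + (-43182/5741387)·1/144 = 1/3 ✓
b·Ac: (-657801/11482774)·(-112/27) + (-43182/5741387)·1019/108 = 1/6 ✓
b·c³: 22431819/183724384·512/27 + (-657801/11482774)·(-166375/5832) + (-43182/5741387)·1/1728 = 6530619329/1653519456 ≠ 1/4 ⇒ order 3.
b·(c∘Ac): (-657801/11482774)·3080/243 + (-43182/5741387)·1019/1296 = -302596741/413379864 ≠ 1/8
b·Ac²: (-657801/11482774)·(-896/81) + (-43182/5741387)·20587/1944 = 343538251/620069796 ≠ 1/12
b·A²c: (-43182/5741387)·280/81 = -1343440/51672483 ≠ 1/24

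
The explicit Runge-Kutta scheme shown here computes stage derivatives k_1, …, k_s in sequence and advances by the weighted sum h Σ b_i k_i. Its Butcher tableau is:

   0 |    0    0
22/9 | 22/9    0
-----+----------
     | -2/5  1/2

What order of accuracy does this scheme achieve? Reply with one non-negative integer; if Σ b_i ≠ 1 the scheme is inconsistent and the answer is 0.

b = (-2/5, 1/2)
c = (0, 22/9)
Σ b_i: (-2/5)·1 + 1/2·1 = 1/10 ≠ 1 ⇒ order 0.

0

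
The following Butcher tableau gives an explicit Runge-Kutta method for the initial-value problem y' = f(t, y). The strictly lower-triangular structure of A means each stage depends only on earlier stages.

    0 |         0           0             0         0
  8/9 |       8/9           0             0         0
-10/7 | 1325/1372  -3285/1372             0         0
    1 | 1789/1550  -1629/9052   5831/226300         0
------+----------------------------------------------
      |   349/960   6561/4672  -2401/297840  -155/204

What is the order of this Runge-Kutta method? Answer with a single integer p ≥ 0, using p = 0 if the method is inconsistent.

b = (349/960, 6561/4672, -2401/297840, -155/204)
c = (0, 8/9, -10/7, 1)
Ac = (0, 0, -730/343, -61/310)
Σ b_i: 349/960·1 + 6561/4672·1 + (-2401/297840)·1 + (-155/204)·1 = 1 ✓
b·c: 6561/4672·8/9 + (-2401/297840)·(-10/7) + (-155/204)·1 = 1/2 ✓
b·c²: 6561/4672·64/81 + (-2401/297840)·100/49 + (-155/204)·1 = 1/3 ✓
b·Ac: (-2401/297840)·(-730/343) + (-155/204)·(-61/310) = 1/6 ✓
b·c³: 6561/4672·512/729 + (-2401/297840)·(-1000/343) + (-155/204)·1 = 1/4 ✓
b·(c∘Ac): (-2401/297840)·7300/2401 + (-155/204)·(-61/310) = 1/8 ✓
b·Ac²: (-2401/297840)·(-5840/3087) + (-155/204)·(-25/279) = 1/12 ✓
b·A²c: (-155/204)·(-17/310) = 1/24 ✓; 4 stages ⇒ order 4.

4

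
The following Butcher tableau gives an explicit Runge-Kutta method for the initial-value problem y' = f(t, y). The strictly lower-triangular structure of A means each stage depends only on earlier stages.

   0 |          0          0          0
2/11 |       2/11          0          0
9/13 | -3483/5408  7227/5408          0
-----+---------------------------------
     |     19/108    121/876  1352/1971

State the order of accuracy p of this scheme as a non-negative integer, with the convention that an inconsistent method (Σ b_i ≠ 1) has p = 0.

b = (19/108, 121/876, 1352/1971)
c = (0, 2/11, 9/13)
Ac = (0, 0, 657/2704)
Σ b_i: 19/108·1 + 121/876·1 + 1352/1971·1 = 1 ✓
b·c: 121/876·2/11 + 1352/1971·9/13 = 1/2 ✓
b·c²: 121/876·4/121 + 1352/1971·81/169 = 1/3 ✓
b·Ac: 1352/1971·657/2704 = 1/6 ✓; 3 stages ⇒ order 3.

3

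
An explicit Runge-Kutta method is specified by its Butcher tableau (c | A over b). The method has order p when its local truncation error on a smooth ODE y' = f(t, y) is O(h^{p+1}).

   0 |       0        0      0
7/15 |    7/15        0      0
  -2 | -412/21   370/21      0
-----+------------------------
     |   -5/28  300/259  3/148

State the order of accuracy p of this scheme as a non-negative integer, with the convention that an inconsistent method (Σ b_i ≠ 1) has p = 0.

3

b = (-5/28, 300/259, 3/148)
c = (0, 7/15, -2)
Ac = (0, 0, 74/9)
Σ b_i: (-5/28)·1 + 300/259·1 + 3/148·1 = 1 ✓
b·c: 300/259·7/15 + 3/148·(-2) = 1/2 ✓
b·c²: 300/259·49/225 + 3/148·4 = 1/3 ✓
b·Ac: 3/148·74/9 = 1/6 ✓; 3 stages ⇒ order 3.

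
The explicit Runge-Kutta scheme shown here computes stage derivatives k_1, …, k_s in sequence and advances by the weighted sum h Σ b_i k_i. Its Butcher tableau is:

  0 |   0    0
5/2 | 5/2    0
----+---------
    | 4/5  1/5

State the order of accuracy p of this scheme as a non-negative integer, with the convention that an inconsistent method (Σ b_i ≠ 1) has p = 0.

2

b = (4/5, 1/5)
c = (0, 5/2)
Σ b_i: 4/5·1 + 1/5·1 = 1 ✓
b·c: 1/5·5/2 = 1/2 ✓; 2 stages ⇒ order 2.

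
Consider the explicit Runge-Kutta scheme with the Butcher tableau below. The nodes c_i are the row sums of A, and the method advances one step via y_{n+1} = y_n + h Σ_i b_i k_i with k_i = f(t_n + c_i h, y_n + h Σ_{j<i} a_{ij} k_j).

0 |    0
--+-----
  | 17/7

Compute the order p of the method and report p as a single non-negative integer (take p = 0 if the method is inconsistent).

b = (17/7)
c = (0)
Σ b_i: 17/7·1 = 17/7 ≠ 1 ⇒ order 0.

0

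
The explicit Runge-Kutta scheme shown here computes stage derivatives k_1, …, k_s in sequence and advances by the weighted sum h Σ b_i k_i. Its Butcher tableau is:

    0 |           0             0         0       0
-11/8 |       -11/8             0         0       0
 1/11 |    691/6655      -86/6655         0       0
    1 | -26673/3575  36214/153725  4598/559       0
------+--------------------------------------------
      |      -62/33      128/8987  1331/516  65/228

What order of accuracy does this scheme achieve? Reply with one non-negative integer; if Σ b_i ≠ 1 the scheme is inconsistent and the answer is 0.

4

b = (-62/33, 128/8987, 1331/516, 65/228)
c = (0, -11/8, 1/11, 1)
Ac = (0, 0, 43/2420, 551/1300)
Σ b_i: (-62/33)·1 + 128/8987·1 + 1331/516·1 + 65/228·1 = 1 ✓
b·c: 128/8987·(-11/8) + 1331/516·1/11 + 65/228·1 = 1/2 ✓
b·c²: 128/8987·121/64 + 1331/516·1/121 + 65/228·1 = 1/3 ✓
b·Ac: 1331/516·43/2420 + 65/228·551/1300 = 1/6 ✓
b·c³: 128/8987·(-1331/512) + 1331/516·1/1331 + 65/228·1 = 1/4 ✓
b·(c∘Ac): 1331/516·43/26620 + 65/228·551/1300 = 1/8 ✓
b·Ac²: 1331/516·(-43/1760) + 65/228·5339/10400 = 1/12 ✓
b·A²c: 65/228·19/130 = 1/24 ✓; 4 stages ⇒ order 4.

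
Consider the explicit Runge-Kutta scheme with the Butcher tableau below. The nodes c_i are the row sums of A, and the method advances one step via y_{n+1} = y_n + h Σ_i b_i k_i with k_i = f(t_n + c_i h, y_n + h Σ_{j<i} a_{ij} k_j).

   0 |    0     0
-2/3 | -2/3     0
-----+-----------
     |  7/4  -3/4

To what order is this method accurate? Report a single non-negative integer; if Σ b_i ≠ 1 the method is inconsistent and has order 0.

b = (7/4, -3/4)
c = (0, -2/3)
Σ b_i: 7/4·1 + (-3/4)·1 = 1 ✓
b·c: (-3/4)·(-2/3) = 1/2 ✓; 2 stages ⇒ order 2.

2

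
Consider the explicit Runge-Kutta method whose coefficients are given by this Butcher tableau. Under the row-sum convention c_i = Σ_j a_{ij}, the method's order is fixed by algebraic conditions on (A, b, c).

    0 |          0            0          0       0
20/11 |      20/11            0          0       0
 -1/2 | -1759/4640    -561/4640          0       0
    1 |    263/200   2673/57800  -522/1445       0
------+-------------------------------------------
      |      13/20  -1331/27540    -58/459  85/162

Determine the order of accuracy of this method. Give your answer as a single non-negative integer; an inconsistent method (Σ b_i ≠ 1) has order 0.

b = (13/20, -1331/27540, -58/459, 85/162)
c = (0, 20/11, -1/2, 1)
Ac = (0, 0, -51/232, 9/34)
Σ b_i: 13/20·1 + (-1331/27540)·1 + (-58/459)·1 + 85/162·1 = 1 ✓
b·c: (-1331/27540)·20/11 + (-58/459)·(-1/2) + 85/162·1 = 1/2 ✓
b·c²: (-1331/27540)·400/121 + (-58/459)·1/4 + 85/162·1 = 1/3 ✓
b·Ac: (-58/459)·(-51/232) + 85/162·9/34 = 1/6 ✓
b·c³: (-1331/27540)·8000/1331 + (-58/459)·(-1/8) + 85/162·1 = 1/4 ✓
b·(c∘Ac): (-58/459)·51/464 + 85/162·9/34 = 1/8 ✓
b·Ac²: (-58/459)·(-255/638) + 85/162·117/1870 = 1/12 ✓
b·A²c: 85/162·27/340 = 1/24 ✓; 4 stages ⇒ order 4.

4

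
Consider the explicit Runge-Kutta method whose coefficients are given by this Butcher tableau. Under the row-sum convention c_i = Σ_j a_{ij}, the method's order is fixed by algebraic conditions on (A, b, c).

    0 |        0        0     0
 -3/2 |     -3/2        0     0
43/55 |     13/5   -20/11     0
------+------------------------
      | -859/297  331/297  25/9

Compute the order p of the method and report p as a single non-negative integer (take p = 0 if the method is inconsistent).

b = (-859/297, 331/297, 25/9)
c = (0, -3/2, 43/55)
Ac = (0, 0, 30/11)
Σ b_i: (-859/297)·1 + 331/297·1 + 25/9·1 = 1 ✓
b·c: 331/297·(-3/2) + 25/9·43/55 = 1/2 ✓
b·c²: 331/297·9/4 + 25/9·1849/3025 = 18319/4356 ≠ 1/3 ⇒ order 2.
b·Ac: 25/9·30/11 = 250/33 ≠ 1/6

2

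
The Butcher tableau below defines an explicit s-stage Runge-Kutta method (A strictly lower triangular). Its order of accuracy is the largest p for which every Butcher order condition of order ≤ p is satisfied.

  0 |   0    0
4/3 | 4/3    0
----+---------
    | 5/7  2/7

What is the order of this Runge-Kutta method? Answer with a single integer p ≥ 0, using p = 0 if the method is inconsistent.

1

b = (5/7, 2/7)
c = (0, 4/3)
Σ b_i: 5/7·1 + 2/7·1 = 1 ✓
b·c: 2/7·4/3 = 8/21 ≠ 1/2 ⇒ order 1.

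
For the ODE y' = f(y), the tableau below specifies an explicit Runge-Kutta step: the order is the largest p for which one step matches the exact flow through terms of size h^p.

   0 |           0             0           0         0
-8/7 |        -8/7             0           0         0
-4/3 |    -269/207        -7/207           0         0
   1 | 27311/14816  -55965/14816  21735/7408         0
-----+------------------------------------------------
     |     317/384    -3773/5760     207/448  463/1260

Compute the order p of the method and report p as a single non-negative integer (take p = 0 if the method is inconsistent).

b = (317/384, -3773/5760, 207/448, 463/1260)
c = (0, -8/7, -4/3, 1)
Ac = (0, 0, 8/207, 375/926)
Σ b_i: 317/384·1 + (-3773/5760)·1 + 207/448·1 + 463/1260·1 = 1 ✓
b·c: (-3773/5760)·(-8/7) + 207/448·(-4/3) + 463/1260·1 = 1/2 ✓
b·c²: (-3773/5760)·64/49 + 207/448·16/9 + 463/1260·1 = 1/3 ✓
b·Ac: 207/448·8/207 + 463/1260·375/926 = 1/6 ✓
b·c³: (-3773/5760)·(-512/343) + 207/448·(-64/27) + 463/1260·1 = 1/4 ✓
b·(c∘Ac): 207/448·(-32/621) + 463/1260·375/926 = 1/8 ✓
b·Ac²: 207/448·(-64/1449) + 463/1260·915/3241 = 1/12 ✓
b·A²c: 463/1260·105/926 = 1/24 ✓; 4 stages ⇒ order 4.

4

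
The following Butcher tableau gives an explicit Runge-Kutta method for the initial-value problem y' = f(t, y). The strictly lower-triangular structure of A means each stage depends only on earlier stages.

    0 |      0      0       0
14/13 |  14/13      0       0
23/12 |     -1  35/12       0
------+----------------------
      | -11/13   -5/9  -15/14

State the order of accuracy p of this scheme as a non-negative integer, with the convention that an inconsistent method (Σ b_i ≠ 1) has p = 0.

b = (-11/13, -5/9, -15/14)
c = (0, 14/13, 23/12)
Ac = (0, 0, 245/78)
Σ b_i: (-11/13)·1 + (-5/9)·1 + (-15/14)·1 = -4051/1638 ≠ 1 ⇒ order 0.

0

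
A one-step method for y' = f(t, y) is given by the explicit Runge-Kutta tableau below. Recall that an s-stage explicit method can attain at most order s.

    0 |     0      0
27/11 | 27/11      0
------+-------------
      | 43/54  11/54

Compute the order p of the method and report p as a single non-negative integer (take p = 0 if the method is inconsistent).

b = (43/54, 11/54)
c = (0, 27/11)
Σ b_i: 43/54·1 + 11/54·1 = 1 ✓
b·c: 11/54·27/11 = 1/2 ✓; 2 stages ⇒ order 2.

2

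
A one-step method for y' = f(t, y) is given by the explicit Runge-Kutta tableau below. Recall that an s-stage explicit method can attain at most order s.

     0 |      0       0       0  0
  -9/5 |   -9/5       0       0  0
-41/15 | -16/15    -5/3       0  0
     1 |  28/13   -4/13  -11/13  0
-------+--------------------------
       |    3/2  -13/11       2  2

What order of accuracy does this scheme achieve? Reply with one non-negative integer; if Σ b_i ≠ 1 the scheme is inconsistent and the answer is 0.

b = (3/2, -13/11, 2, 2)
c = (0, -9/5, -41/15, 1)
Ac = (0, 0, 3, 43/15)
Σ b_i: 3/2·1 + (-13/11)·1 + 2·1 + 2·1 = 95/22 ≠ 1 ⇒ order 0.

0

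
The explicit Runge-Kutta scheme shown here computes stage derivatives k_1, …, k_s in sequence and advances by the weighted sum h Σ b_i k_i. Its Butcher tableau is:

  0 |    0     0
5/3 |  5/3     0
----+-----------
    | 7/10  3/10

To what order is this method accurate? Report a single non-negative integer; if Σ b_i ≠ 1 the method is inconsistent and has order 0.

b = (7/10, 3/10)
c = (0, 5/3)
Σ b_i: 7/10·1 + 3/10·1 = 1 ✓
b·c: 3/10·5/3 = 1/2 ✓; 2 stages ⇒ order 2.

2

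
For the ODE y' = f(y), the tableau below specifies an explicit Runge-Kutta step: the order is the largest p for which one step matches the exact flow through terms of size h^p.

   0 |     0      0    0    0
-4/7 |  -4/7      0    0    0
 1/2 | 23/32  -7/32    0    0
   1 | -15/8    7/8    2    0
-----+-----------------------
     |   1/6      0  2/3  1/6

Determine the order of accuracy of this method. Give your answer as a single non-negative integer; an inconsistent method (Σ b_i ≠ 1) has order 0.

b = (1/6, 0, 2/3, 1/6)
c = (0, -4/7, 1/2, 1)
Ac = (0, 0, 1/8, 1/2)
Σ b_i: 1/6·1 + 2/3·1 + 1/6·1 = 1 ✓
b·c: 2/3·1/2 + 1/6·1 = 1/2 ✓
b·c²: 2/3·1/4 + 1/6·1 = 1/3 ✓
b·Ac: 2/3·1/8 + 1/6·1/2 = 1/6 ✓
b·c³: 2/3·1/8 + 1/6·1 = 1/4 ✓
b·(c∘Ac): 2/3·1/16 + 1/6·1/2 = 1/8 ✓
b·Ac²: 2/3·(-1/14) + 1/6·11/14 = 1/12 ✓
b·A²c: 1/6·1/4 = 1/24 ✓; 4 stages ⇒ order 4.

4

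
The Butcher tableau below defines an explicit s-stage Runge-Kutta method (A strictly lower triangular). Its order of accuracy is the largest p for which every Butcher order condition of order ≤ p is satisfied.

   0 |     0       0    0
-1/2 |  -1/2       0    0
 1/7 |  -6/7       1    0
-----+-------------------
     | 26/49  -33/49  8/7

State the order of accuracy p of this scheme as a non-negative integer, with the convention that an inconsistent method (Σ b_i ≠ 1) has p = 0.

b = (26/49, -33/49, 8/7)
c = (0, -1/2, 1/7)
Ac = (0, 0, -1/2)
Σ b_i: 26/49·1 + (-33/49)·1 + 8/7·1 = 1 ✓
b·c: (-33/49)·(-1/2) + 8/7·1/7 = 1/2 ✓
b·c²: (-33/49)·1/4 + 8/7·1/49 = -199/1372 ≠ 1/3 ⇒ order 2.
b·Ac: 8/7·(-1/2) = -4/7 ≠ 1/6

2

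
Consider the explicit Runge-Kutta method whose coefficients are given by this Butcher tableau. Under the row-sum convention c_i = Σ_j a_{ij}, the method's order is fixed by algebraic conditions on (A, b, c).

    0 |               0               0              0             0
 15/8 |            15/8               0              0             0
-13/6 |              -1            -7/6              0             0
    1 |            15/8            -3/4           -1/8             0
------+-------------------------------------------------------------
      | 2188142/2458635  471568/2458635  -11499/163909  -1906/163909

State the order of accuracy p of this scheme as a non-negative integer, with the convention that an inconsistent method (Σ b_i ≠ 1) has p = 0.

b = (2188142/2458635, 471568/2458635, -11499/163909, -1906/163909)
c = (0, 15/8, -13/6, 1)
Ac = (0, 0, -35/16, -109/96)
Σ b_i: 2188142/2458635·1 + 471568/2458635·1 + (-11499/163909)·1 + (-1906/163909)·1 = 1 ✓
b·c: 471568/2458635·15/8 + (-11499/163909)·(-13/6) + (-1906/163909)·1 = 1/2 ✓
b·c²: 471568/2458635·225/64 + (-11499/163909)·169/36 + (-1906/163909)·1 = 1/3 ✓
b·Ac: (-11499/163909)·(-35/16) + (-1906/163909)·(-109/96) = 1/6 ✓
b·c³: 471568/2458635·3375/512 + (-11499/163909)·(-2197/216) + (-1906/163909)·1 = 92818301/47205792 ≠ 1/4 ⇒ order 3.
b·(c∘Ac): (-11499/163909)·455/96 + (-1906/163909)·(-109/96) = -5024291/15735264 ≠ 1/8
b·Ac²: (-11499/163909)·(-525/128) + (-1906/163909)·(-7427/2304) = 30705353/94411584 ≠ 1/12
b·A²c: (-1906/163909)·35/128 = -33355/10490176 ≠ 1/24

3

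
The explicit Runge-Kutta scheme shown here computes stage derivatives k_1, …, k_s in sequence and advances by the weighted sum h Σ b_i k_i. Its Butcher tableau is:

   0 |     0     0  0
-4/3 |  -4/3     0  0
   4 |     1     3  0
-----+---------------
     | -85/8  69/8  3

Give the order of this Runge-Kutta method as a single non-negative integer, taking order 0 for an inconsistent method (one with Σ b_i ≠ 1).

b = (-85/8, 69/8, 3)
c = (0, -4/3, 4)
Ac = (0, 0, -4)
Σ b_i: (-85/8)·1 + 69/8·1 + 3·1 = 1 ✓
b·c: 69/8·(-4/3) + 3·4 = 1/2 ✓
b·c²: 69/8·16/9 + 3·16 = 190/3 ≠ 1/3 ⇒ order 2.
b·Ac: 3·(-4) = -12 ≠ 1/6

2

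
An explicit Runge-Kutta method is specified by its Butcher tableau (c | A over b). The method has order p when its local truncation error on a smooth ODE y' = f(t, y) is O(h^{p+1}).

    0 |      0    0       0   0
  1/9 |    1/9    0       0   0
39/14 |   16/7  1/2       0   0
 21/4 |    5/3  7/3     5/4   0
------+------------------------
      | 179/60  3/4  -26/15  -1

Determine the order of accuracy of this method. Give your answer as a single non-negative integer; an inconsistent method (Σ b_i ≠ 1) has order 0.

b = (179/60, 3/4, -26/15, -1)
c = (0, 1/9, 39/14, 21/4)
Ac = (0, 0, 1/18, 5657/1512)
Σ b_i: 179/60·1 + 3/4·1 + (-26/15)·1 + (-1)·1 = 1 ✓
b·c: 3/4·1/9 + (-26/15)·39/14 + (-1)·21/4 = -2099/210 ≠ 1/2 ⇒ order 1.

1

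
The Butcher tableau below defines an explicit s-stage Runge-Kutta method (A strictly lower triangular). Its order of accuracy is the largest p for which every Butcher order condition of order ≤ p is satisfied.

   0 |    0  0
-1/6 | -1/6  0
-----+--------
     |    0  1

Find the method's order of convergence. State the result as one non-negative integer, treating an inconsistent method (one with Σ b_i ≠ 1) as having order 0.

1

b = (0, 1)
c = (0, -1/6)
Σ b_i: 1·1 = 1 ✓
b·c: 1·(-1/6) = -1/6 ≠ 1/2 ⇒ order 1.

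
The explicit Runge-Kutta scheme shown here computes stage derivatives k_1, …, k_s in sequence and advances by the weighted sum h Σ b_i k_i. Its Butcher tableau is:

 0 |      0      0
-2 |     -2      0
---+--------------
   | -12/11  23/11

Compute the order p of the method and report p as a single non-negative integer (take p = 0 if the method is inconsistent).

b = (-12/11, 23/11)
c = (0, -2)
Σ b_i: (-12/11)·1 + 23/11·1 = 1 ✓
b·c: 23/11·(-2) = -46/11 ≠ 1/2 ⇒ order 1.

1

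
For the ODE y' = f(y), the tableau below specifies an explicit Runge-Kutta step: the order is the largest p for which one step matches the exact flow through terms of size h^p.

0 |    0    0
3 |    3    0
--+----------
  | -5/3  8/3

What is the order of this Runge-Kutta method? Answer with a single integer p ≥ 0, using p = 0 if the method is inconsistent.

1

b = (-5/3, 8/3)
c = (0, 3)
Σ b_i: (-5/3)·1 + 8/3·1 = 1 ✓
b·c: 8/3·3 = 8 ≠ 1/2 ⇒ order 1.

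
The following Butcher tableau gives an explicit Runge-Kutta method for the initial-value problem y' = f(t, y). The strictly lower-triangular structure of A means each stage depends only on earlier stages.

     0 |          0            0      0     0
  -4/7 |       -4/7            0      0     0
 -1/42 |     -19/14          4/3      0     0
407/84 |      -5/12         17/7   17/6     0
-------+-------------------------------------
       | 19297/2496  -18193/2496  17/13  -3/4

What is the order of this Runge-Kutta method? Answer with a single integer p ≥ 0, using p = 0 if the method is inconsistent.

b = (19297/2496, -18193/2496, 17/13, -3/4)
c = (0, -4/7, -1/42, 407/84)
Ac = (0, 0, -16/21, -2567/1764)
Σ b_i: 19297/2496·1 + (-18193/2496)·1 + 17/13·1 + (-3/4)·1 = 1 ✓
b·c: (-18193/2496)·(-4/7) + 17/13·(-1/42) + (-3/4)·407/84 = 1/2 ✓
b·c²: (-18193/2496)·16/49 + 17/13·1/1764 + (-3/4)·165649/7056 = -7333303/366912 ≠ 1/3 ⇒ order 2.
b·Ac: 17/13·(-16/21) + (-3/4)·(-2567/1764) = 969/10192 ≠ 1/6

2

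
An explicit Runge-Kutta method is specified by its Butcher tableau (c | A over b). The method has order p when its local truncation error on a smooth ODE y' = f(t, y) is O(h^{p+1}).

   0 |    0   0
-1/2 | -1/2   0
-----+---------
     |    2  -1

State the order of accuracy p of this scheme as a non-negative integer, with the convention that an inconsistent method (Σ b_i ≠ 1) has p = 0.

2

b = (2, -1)
c = (0, -1/2)
Σ b_i: 2·1 + (-1)·1 = 1 ✓
b·c: (-1)·(-1/2) = 1/2 ✓; 2 stages ⇒ order 2.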